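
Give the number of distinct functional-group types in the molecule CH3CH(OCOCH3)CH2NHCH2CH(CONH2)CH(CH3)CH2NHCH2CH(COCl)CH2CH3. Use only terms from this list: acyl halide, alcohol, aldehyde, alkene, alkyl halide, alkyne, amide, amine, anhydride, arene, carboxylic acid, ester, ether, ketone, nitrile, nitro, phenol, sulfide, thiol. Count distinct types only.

4

pendant –OC(=O)CH3: an acyloxy group → ester.
C–N–C with sp³ carbons and no adjacent C=O → amine (secondary).
pendant –CONH2: carbonyl C bonded to C and N → amide.
C–N–C with sp³ carbons and no adjacent C=O → amine (secondary).
pendant –C(=O)X: carbonyl C bonded to C and halogen → acyl halide.
Distinct types present: acyl halide, amide, amine, ester.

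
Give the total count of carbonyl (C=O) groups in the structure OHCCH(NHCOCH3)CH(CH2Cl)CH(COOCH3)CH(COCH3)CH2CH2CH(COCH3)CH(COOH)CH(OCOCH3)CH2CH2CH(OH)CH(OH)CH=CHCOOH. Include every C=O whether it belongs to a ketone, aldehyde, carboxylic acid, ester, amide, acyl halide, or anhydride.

8

OHC: aldehyde, 1 C=O (running total 1).
CH(NHCOCH3): amide, 1 C=O (running total 2).
CH(COOCH3): ester, 1 C=O (running total 3).
CH(COCH3): ketone, 1 C=O (running total 4).
CH(COCH3): ketone, 1 C=O (running total 5).
CH(COOH): carboxylic acid, 1 C=O (running total 6).
CH(OCOCH3): ester, 1 C=O (running total 7).
COOH: carboxylic acid, 1 C=O (running total 8).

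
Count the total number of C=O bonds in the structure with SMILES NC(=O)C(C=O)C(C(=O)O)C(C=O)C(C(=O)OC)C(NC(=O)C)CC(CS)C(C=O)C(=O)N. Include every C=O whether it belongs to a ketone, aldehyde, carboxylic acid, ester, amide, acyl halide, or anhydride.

H2NCO: amide, 1 C=O (running total 1).
CH(CHO): aldehyde, 1 C=O (running total 2).
CH(COOH): carboxylic acid, 1 C=O (running total 3).
CH(CHO): aldehyde, 1 C=O (running total 4).
CH(COOCH3): ester, 1 C=O (running total 5).
CH(NHCOCH3): amide, 1 C=O (running total 6).
CH(CHO): aldehyde, 1 C=O (running total 7).
CONH2: amide, 1 C=O (running total 8).

8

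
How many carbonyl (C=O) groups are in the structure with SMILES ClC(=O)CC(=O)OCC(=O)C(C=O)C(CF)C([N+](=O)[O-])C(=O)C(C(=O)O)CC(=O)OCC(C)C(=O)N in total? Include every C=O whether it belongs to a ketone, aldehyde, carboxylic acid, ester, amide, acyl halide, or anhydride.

8

ClCO: acyl halide, 1 C=O (running total 1).
CH2COOCH2: ester, 1 C=O (running total 2).
CO: ketone, 1 C=O (running total 3).
CH(CHO): aldehyde, 1 C=O (running total 4).
CO: ketone, 1 C=O (running total 5).
CH(COOH): carboxylic acid, 1 C=O (running total 6).
CH2COOCH2: ester, 1 C=O (running total 7).
CONH2: amide, 1 C=O (running total 8).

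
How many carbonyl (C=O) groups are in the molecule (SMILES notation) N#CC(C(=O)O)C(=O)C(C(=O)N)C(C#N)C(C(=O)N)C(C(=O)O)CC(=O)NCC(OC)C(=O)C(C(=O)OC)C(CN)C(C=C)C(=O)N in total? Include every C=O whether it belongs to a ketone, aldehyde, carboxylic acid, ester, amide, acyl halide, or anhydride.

CH(COOH): carboxylic acid, 1 C=O (running total 1).
CO: ketone, 1 C=O (running total 2).
CH(CONH2): amide, 1 C=O (running total 3).
CH(CONH2): amide, 1 C=O (running total 4).
CH(COOH): carboxylic acid, 1 C=O (running total 5).
CH2CONHCH2: amide, 1 C=O (running total 6).
CO: ketone, 1 C=O (running total 7).
CH(COOCH3): ester, 1 C=O (running total 8).
CONH2: amide, 1 C=O (running total 9).

9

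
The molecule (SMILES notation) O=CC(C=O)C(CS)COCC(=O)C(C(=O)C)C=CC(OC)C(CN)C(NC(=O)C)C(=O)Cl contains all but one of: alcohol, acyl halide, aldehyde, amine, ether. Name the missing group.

amine: present (CH(CH2NH2) — pendant –CH2NH2: N on sp³ C, no adjacent C=O → amine).
aldehyde: present (OHC — terminal –CHO: carbonyl C bonded to H and C → aldehyde).
acyl halide: present (COCl — –C(=O)Cl: carbonyl C bonded to C and to a halogen → acyl halide (not alkyl halide)).
ether: present (CH2OCH2 — C–O–C with sp³ carbons on both sides and no adjacent C=O → ether).
alcohol: no segment matches this pattern.

alcohol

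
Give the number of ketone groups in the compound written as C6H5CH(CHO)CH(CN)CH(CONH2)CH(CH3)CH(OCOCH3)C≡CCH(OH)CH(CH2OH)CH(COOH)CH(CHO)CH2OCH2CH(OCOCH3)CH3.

0

C6H5– phenyl ring → arene.
pendant –CHO: carbonyl C bonded to C and H → aldehyde.
pendant –C≡N: nitrile.
pendant –CONH2: carbonyl C bonded to C and N → amide.
pendant –OC(=O)CH3: an acyloxy group → ester.
C≡C triple bond → alkyne.
–OH on an sp³ carbon → alcohol (secondary).
pendant –CH2OH on an sp³ backbone C → alcohol.
pendant –COOH: carbonyl C bonded to C and –OH → carboxylic acid.
pendant –CHO: carbonyl C bonded to C and H → aldehyde.
C–O–C with sp³ carbons on both sides and no adjacent C=O → ether.
pendant –OC(=O)CH3: an acyloxy group → ester.
No segment is a ketone: CH(CHO) is aldehyde, not ketone; CH(CONH2) is amide, not ketone; CH(OCOCH3) is ester, not ketone. → 0.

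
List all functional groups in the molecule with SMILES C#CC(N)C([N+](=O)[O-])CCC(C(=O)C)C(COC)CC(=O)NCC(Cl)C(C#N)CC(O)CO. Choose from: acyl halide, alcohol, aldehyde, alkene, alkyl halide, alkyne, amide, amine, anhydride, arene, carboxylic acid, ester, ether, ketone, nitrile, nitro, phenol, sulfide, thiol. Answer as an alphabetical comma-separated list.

C≡C triple bond → alkyne.
–NH2 on an sp³ carbon with no adjacent C=O → amine.
–NO2 on an sp³ carbon → nitro (the N=O is not a carbonyl).
pendant –COCH3: carbonyl C bonded to two carbons → ketone.
pendant –CH2OCH3: C–O–C linkage → ether.
–C(=O)–N– linkage → amide (the N is not an amine).
halogen on an sp³ carbon → alkyl halide.
pendant –C≡N: nitrile.
–OH on an sp³ carbon → alcohol (secondary).
–OH on an sp³ carbon → alcohol.

alcohol, alkyl halide, alkyne, amide, amine, ether, ketone, nitrile, nitro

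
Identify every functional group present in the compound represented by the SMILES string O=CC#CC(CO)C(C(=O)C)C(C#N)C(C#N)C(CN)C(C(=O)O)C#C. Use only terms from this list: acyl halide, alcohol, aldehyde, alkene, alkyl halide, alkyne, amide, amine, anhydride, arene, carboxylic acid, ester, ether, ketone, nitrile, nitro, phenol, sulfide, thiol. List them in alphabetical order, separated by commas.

Reading the structure from left to right:
  OHC: terminal –CHO: carbonyl C bonded to H and C → aldehyde.
  C≡C: C≡C triple bond → alkyne.
  CH(CH2OH): pendant –CH2OH on an sp³ backbone C → alcohol.
  CH(COCH3): pendant –COCH3: carbonyl C bonded to two carbons → ketone.
  CH(CN): pendant –C≡N: nitrile.
  CH(CN): pendant –C≡N: nitrile.
  CH(CH2NH2): pendant –CH2NH2: N on sp³ C, no adjacent C=O → amine.
  CH(COOH): pendant –COOH: carbonyl C bonded to C and –OH → carboxylic acid.
  C≡CH: C≡C triple bond → alkyne.

alcohol, aldehyde, alkyne, amine, carboxylic acid, ketone, nitrile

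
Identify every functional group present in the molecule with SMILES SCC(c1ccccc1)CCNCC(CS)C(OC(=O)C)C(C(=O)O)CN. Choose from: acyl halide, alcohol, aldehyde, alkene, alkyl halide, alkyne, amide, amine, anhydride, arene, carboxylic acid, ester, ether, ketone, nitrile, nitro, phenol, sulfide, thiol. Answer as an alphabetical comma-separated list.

Taking each segment in turn:
  HSCH2: –SH on an sp³ carbon → thiol.
  CH(C6H5): pendant –C6H5: benzene ring → arene.
  CH2NHCH2: C–N–C with sp³ carbons and no adjacent C=O → amine (secondary).
  CH(CH2SH): pendant –CH2SH → thiol.
  CH(OCOCH3): pendant –OC(=O)CH3: an acyloxy group → ester.
  CH(COOH): pendant –COOH: carbonyl C bonded to C and –OH → carboxylic acid.
  CH2NH2: –NH2 on an sp³ carbon with no adjacent C=O → amine.

amine, arene, carboxylic acid, ester, thiol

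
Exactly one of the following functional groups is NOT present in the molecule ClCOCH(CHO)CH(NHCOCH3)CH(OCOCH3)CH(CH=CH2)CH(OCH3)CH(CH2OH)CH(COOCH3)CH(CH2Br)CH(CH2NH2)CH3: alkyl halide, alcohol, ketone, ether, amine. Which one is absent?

ketone

amine: present (CH(CH2NH2) — pendant –CH2NH2: N on sp³ C, no adjacent C=O → amine).
alcohol: present (CH(CH2OH) — pendant –CH2OH on an sp³ backbone C → alcohol).
alkyl halide: present (CH(CH2Br) — pendant –CH2X: halogen on sp³ carbon → alkyl halide).
ether: present (CH(OCH3) — pendant –OCH3: C–O–C with sp³ C, no adjacent C=O → ether).
ketone: absent. In each of CH(OCOCH3) and CH(COOCH3), the C=O is bonded to an –O–C group, which defines an ester, not a ketone. In CH(NHCOCH3), the C=O is bonded to nitrogen, which defines an amide, not a ketone. In CH(CHO), the carbonyl carbon carries an H, so it is an aldehyde, not a ketone. In ClCO, the C=O is bonded to a halogen, which defines an acyl halide, not a ketone.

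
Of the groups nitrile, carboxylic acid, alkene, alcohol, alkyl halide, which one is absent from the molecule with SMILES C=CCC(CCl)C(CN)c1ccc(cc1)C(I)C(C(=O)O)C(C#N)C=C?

alcohol

alkene: present (CH2=CH — C=C double bond → alkene).
nitrile: present (CH(CN) — pendant –C≡N: nitrile).
alkyl halide: present (CH(CH2Cl) — pendant –CH2X: halogen on sp³ carbon → alkyl halide).
carboxylic acid: present (CH(COOH) — pendant –COOH: carbonyl C bonded to C and –OH → carboxylic acid).
alcohol: absent. In CH(COOH), the –OH sits on a carbonyl carbon, making it part of a carboxylic acid, not an alcohol.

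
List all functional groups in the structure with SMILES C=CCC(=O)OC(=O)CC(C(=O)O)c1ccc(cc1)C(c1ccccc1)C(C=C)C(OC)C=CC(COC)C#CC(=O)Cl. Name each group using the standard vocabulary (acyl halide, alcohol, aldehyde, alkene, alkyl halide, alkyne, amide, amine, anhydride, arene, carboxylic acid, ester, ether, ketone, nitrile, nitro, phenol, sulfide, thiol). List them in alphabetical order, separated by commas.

acyl halide, alkene, alkyne, anhydride, arene, carboxylic acid, ether

C=C double bond → alkene.
two acyl groups sharing one oxygen, –C(=O)–O–C(=O)– → anhydride.
pendant –COOH: carbonyl C bonded to C and –OH → carboxylic acid.
para-disubstituted benzene ring → arene.
pendant –C6H5: benzene ring → arene.
pendant –CH=CH2: C=C double bond → alkene.
pendant –OCH3: C–O–C with sp³ C, no adjacent C=O → ether.
C=C double bond → alkene.
pendant –CH2OCH3: C–O–C linkage → ether.
C≡C triple bond → alkyne.
–C(=O)Cl: carbonyl C bonded to C and to a halogen → acyl halide (not alkyl halide).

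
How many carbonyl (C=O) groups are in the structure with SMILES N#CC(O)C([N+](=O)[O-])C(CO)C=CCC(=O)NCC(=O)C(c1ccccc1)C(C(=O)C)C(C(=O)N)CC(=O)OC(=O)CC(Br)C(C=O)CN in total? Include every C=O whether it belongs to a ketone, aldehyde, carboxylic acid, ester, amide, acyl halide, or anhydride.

7

CH2CONHCH2: amide, 1 C=O (running total 1).
CO: ketone, 1 C=O (running total 2).
CH(COCH3): ketone, 1 C=O (running total 3).
CH(CONH2): amide, 1 C=O (running total 4).
CH2CO-O-COCH2: anhydride, 2 C=O (running total 6).
CH(CHO): aldehyde, 1 C=O (running total 7).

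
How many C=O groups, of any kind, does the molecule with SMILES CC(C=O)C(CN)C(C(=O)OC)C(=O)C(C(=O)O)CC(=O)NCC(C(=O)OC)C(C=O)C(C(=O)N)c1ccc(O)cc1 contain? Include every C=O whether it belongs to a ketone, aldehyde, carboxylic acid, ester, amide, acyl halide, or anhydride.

8

CH(CHO): aldehyde, 1 C=O (running total 1).
CH(COOCH3): ester, 1 C=O (running total 2).
CO: ketone, 1 C=O (running total 3).
CH(COOH): carboxylic acid, 1 C=O (running total 4).
CH2CONHCH2: amide, 1 C=O (running total 5).
CH(COOCH3): ester, 1 C=O (running total 6).
CH(CHO): aldehyde, 1 C=O (running total 7).
CH(CONH2): amide, 1 C=O (running total 8).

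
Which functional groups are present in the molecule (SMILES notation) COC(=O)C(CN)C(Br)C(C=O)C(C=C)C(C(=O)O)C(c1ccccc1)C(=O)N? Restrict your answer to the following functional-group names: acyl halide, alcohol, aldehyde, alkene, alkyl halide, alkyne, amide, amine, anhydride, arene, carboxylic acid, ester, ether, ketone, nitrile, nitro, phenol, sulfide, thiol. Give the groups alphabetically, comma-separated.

CH3O–C(=O)–: carbonyl C bonded to C and to –OCH3 → ester (not ketone + ether).
pendant –CH2NH2: N on sp³ C, no adjacent C=O → amine.
halogen on an sp³ carbon → alkyl halide.
pendant –CHO: carbonyl C bonded to C and H → aldehyde.
pendant –CH=CH2: C=C double bond → alkene.
pendant –COOH: carbonyl C bonded to C and –OH → carboxylic acid.
pendant –C6H5: benzene ring → arene.
–C(=O)NH2: carbonyl C bonded to C and to N → amide (the N is not a separate amine).

aldehyde, alkene, alkyl halide, amide, amine, arene, carboxylic acid, ester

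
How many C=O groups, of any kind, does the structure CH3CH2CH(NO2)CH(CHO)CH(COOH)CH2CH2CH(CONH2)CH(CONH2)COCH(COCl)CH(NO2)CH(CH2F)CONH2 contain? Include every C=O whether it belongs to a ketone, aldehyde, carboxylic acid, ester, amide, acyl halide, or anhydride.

7

CH(CHO): aldehyde, 1 C=O (running total 1).
CH(COOH): carboxylic acid, 1 C=O (running total 2).
CH(CONH2): amide, 1 C=O (running total 3).
CH(CONH2): amide, 1 C=O (running total 4).
CO: ketone, 1 C=O (running total 5).
CH(COCl): acyl halide, 1 C=O (running total 6).
CONH2: amide, 1 C=O (running total 7).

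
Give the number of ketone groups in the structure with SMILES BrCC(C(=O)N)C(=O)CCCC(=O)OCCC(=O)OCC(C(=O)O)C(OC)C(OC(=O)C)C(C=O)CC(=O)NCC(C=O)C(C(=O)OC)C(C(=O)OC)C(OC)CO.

1

Working along the chain:
  BrCH2: halogen on an sp³ carbon → alkyl halide.
  CH(CONH2): pendant –CONH2: carbonyl C bonded to C and N → amide.
  CO: –C(=O)– with carbon on both sides → ketone.
  CH2COOCH2: –C(=O)–O–C with C on the carbonyl side → ester.
  CH2COOCH2: –C(=O)–O–C with C on the carbonyl side → ester.
  CH(COOH): pendant –COOH: carbonyl C bonded to C and –OH → carboxylic acid.
  CH(OCH3): pendant –OCH3: C–O–C with sp³ C, no adjacent C=O → ether.
  CH(OCOCH3): pendant –OC(=O)CH3: an acyloxy group → ester.
  CH(CHO): pendant –CHO: carbonyl C bonded to C and H → aldehyde.
  CH2CONHCH2: –C(=O)–N– linkage → amide (the N is not an amine).
  CH(CHO): pendant –CHO: carbonyl C bonded to C and H → aldehyde.
  CH(COOCH3): pendant –COOCH3: carbonyl C bonded to C and –OCH3 → ester.
  CH(COOCH3): pendant –COOCH3: carbonyl C bonded to C and –OCH3 → ester.
  CH(OCH3): pendant –OCH3: C–O–C with sp³ C, no adjacent C=O → ether.
  CH2OH: –OH on an sp³ carbon → alcohol.
Ketone appears at: CO → 1.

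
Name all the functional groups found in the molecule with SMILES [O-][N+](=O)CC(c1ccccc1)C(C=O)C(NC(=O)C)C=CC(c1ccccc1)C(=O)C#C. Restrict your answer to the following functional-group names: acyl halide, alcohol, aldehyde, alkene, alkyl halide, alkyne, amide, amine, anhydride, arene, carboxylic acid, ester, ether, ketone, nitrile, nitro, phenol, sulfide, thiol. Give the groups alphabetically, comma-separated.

aldehyde, alkene, alkyne, amide, arene, ketone, nitro

Working along the chain:
  O2NCH2: –NO2 on carbon → nitro group.
  CH(C6H5): pendant –C6H5: benzene ring → arene.
  CH(CHO): pendant –CHO: carbonyl C bonded to C and H → aldehyde.
  CH(NHCOCH3): pendant –NHC(=O)CH3: N bonded to a carbonyl → amide (not amine).
  CH=CH: C=C double bond → alkene.
  CH(C6H5): pendant –C6H5: benzene ring → arene.
  CO: –C(=O)– with carbon on both sides → ketone.
  C≡CH: C≡C triple bond → alkyne.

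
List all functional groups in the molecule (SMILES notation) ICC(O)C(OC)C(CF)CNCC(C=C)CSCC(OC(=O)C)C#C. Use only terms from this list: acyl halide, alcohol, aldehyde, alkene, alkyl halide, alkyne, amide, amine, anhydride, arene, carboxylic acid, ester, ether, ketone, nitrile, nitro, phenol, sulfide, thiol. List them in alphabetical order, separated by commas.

halogen on an sp³ carbon → alkyl halide.
–OH on an sp³ carbon → alcohol (secondary).
pendant –OCH3: C–O–C with sp³ C, no adjacent C=O → ether.
pendant –CH2X: halogen on sp³ carbon → alkyl halide.
C–N–C with sp³ carbons and no adjacent C=O → amine (secondary).
pendant –CH=CH2: C=C double bond → alkene.
C–S–C linkage → sulfide (thioether).
pendant –OC(=O)CH3: an acyloxy group → ester.
C≡C triple bond → alkyne.

alcohol, alkene, alkyl halide, alkyne, amine, ester, ether, sulfide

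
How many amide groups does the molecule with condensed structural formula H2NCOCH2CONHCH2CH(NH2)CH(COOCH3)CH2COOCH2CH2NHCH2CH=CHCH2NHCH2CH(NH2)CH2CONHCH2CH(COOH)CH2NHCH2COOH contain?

3

Taking each segment in turn:
  H2NCO: –C(=O)NH2: carbonyl C bonded to C and to N → amide (the N is not a separate amine).
  CH2CONHCH2: –C(=O)–N– linkage → amide (the N is not an amine).
  CH(NH2): –NH2 on an sp³ carbon with no adjacent C=O → amine.
  CH(COOCH3): pendant –COOCH3: carbonyl C bonded to C and –OCH3 → ester.
  CH2COOCH2: –C(=O)–O–C with C on the carbonyl side → ester.
  CH2NHCH2: C–N–C with sp³ carbons and no adjacent C=O → amine (secondary).
  CH=CH: C=C double bond → alkene.
  CH2NHCH2: C–N–C with sp³ carbons and no adjacent C=O → amine (secondary).
  CH(NH2): –NH2 on an sp³ carbon with no adjacent C=O → amine.
  CH2CONHCH2: –C(=O)–N– linkage → amide (the N is not an amine).
  CH(COOH): pendant –COOH: carbonyl C bonded to C and –OH → carboxylic acid.
  CH2NHCH2: C–N–C with sp³ carbons and no adjacent C=O → amine (secondary).
  COOH: –COOH: carbonyl C bonded to –OH and C → carboxylic acid (the –OH is not a separate alcohol).
Amide appears at: H2NCO, CH2CONHCH2, CH2CONHCH2 → 3.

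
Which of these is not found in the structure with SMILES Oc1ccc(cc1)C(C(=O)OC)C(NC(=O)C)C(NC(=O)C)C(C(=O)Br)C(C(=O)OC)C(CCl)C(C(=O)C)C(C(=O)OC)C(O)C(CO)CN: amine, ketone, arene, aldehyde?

arene: present (HOC6H4 — –OH attached directly to an aromatic ring → phenol (not alcohol); the ring itself is an arene).
ketone: present (CH(COCH3) — pendant –COCH3: carbonyl C bonded to two carbons → ketone).
amine: present (CH2NH2 — –NH2 on an sp³ carbon with no adjacent C=O → amine).
aldehyde: absent. In CH(COCH3), the carbonyl carbon is bonded to two carbons, so it is a ketone, not an aldehyde.

aldehyde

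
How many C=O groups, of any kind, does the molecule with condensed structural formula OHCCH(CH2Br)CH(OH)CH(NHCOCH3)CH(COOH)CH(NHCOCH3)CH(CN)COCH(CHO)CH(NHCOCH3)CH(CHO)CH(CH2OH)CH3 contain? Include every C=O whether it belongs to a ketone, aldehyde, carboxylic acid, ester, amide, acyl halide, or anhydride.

8

OHC: aldehyde, 1 C=O (running total 1).
CH(NHCOCH3): amide, 1 C=O (running total 2).
CH(COOH): carboxylic acid, 1 C=O (running total 3).
CH(NHCOCH3): amide, 1 C=O (running total 4).
CO: ketone, 1 C=O (running total 5).
CH(CHO): aldehyde, 1 C=O (running total 6).
CH(NHCOCH3): amide, 1 C=O (running total 7).
CH(CHO): aldehyde, 1 C=O (running total 8).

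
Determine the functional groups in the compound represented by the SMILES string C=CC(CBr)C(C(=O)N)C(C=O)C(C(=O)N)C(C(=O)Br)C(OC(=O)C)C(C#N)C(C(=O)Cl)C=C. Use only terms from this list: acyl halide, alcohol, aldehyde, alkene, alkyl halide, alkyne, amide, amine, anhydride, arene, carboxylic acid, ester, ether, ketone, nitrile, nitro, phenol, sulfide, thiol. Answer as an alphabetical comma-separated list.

acyl halide, aldehyde, alkene, alkyl halide, amide, ester, nitrile

Reading the structure from left to right:
  CH2=CH: C=C double bond → alkene.
  CH(CH2Br): pendant –CH2X: halogen on sp³ carbon → alkyl halide.
  CH(CONH2): pendant –CONH2: carbonyl C bonded to C and N → amide.
  CH(CHO): pendant –CHO: carbonyl C bonded to C and H → aldehyde.
  CH(CONH2): pendant –CONH2: carbonyl C bonded to C and N → amide.
  CH(COBr): pendant –C(=O)X: carbonyl C bonded to C and halogen → acyl halide.
  CH(OCOCH3): pendant –OC(=O)CH3: an acyloxy group → ester.
  CH(CN): pendant –C≡N: nitrile.
  CH(COCl): pendant –C(=O)X: carbonyl C bonded to C and halogen → acyl halide.
  CH=CH2: C=C double bond → alkene.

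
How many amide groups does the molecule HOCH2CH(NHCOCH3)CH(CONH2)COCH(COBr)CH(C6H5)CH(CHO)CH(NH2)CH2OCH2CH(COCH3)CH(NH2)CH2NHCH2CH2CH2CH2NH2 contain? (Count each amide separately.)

Working along the chain:
  HOCH2: HO– on an sp³ carbon → alcohol.
  CH(NHCOCH3): pendant –NHC(=O)CH3: N bonded to a carbonyl → amide (not amine).
  CH(CONH2): pendant –CONH2: carbonyl C bonded to C and N → amide.
  CO: –C(=O)– with carbon on both sides → ketone.
  CH(COBr): pendant –C(=O)X: carbonyl C bonded to C and halogen → acyl halide.
  CH(C6H5): pendant –C6H5: benzene ring → arene.
  CH(CHO): pendant –CHO: carbonyl C bonded to C and H → aldehyde.
  CH(NH2): –NH2 on an sp³ carbon with no adjacent C=O → amine.
  CH2OCH2: C–O–C with sp³ carbons on both sides and no adjacent C=O → ether.
  CH(COCH3): pendant –COCH3: carbonyl C bonded to two carbons → ketone.
  CH(NH2): –NH2 on an sp³ carbon with no adjacent C=O → amine.
  CH2NHCH2: C–N–C with sp³ carbons and no adjacent C=O → amine (secondary).
  CH2NH2: –NH2 on an sp³ carbon with no adjacent C=O → amine.
Amide appears at: CH(NHCOCH3), CH(CONH2) → 2.

2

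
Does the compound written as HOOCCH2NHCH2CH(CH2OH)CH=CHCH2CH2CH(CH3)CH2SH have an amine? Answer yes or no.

–COOH: carbonyl C bonded to –OH and C → carboxylic acid (the –OH is not a separate alcohol).
C–N–C with sp³ carbons and no adjacent C=O → amine (secondary).
pendant –CH2OH on an sp³ backbone C → alcohol.
C=C double bond → alkene.
–SH on an sp³ carbon → thiol.
The CH2NHCH2 segment supplies the amine: C–N–C with sp³ carbons and no adjacent C=O → amine (secondary).

yes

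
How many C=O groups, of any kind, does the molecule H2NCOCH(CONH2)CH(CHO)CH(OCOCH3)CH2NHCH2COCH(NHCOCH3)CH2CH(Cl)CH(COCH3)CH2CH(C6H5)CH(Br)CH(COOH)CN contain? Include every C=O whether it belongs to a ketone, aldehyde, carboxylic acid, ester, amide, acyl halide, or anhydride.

8

H2NCO: amide, 1 C=O (running total 1).
CH(CONH2): amide, 1 C=O (running total 2).
CH(CHO): aldehyde, 1 C=O (running total 3).
CH(OCOCH3): ester, 1 C=O (running total 4).
CO: ketone, 1 C=O (running total 5).
CH(NHCOCH3): amide, 1 C=O (running total 6).
CH(COCH3): ketone, 1 C=O (running total 7).
CH(COOH): carboxylic acid, 1 C=O (running total 8).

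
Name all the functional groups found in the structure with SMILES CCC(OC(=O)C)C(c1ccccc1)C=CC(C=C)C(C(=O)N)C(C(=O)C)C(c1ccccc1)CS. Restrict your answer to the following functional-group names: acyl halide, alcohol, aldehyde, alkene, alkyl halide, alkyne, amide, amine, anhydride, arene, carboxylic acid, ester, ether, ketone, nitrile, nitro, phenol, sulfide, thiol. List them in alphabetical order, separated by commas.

alkene, amide, arene, ester, ketone, thiol

pendant –OC(=O)CH3: an acyloxy group → ester.
pendant –C6H5: benzene ring → arene.
C=C double bond → alkene.
pendant –CH=CH2: C=C double bond → alkene.
pendant –CONH2: carbonyl C bonded to C and N → amide.
pendant –COCH3: carbonyl C bonded to two carbons → ketone.
pendant –C6H5: benzene ring → arene.
–SH on an sp³ carbon → thiol.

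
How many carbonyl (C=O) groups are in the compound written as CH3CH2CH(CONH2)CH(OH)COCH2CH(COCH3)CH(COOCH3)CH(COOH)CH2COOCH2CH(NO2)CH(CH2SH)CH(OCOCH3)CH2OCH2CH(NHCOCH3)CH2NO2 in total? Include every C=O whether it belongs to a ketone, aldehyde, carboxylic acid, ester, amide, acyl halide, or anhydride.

8

CH(CONH2): amide, 1 C=O (running total 1).
CO: ketone, 1 C=O (running total 2).
CH(COCH3): ketone, 1 C=O (running total 3).
CH(COOCH3): ester, 1 C=O (running total 4).
CH(COOH): carboxylic acid, 1 C=O (running total 5).
CH2COOCH2: ester, 1 C=O (running total 6).
CH(OCOCH3): ester, 1 C=O (running total 7).
CH(NHCOCH3): amide, 1 C=O (running total 8).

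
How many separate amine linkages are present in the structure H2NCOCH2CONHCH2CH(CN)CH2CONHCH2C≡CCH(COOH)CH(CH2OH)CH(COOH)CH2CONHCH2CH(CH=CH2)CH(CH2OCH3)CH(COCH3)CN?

Working along the chain:
  H2NCO: –C(=O)NH2: carbonyl C bonded to C and to N → amide (the N is not a separate amine).
  CH2CONHCH2: –C(=O)–N– linkage → amide (the N is not an amine).
  CH(CN): pendant –C≡N: nitrile.
  CH2CONHCH2: –C(=O)–N– linkage → amide (the N is not an amine).
  C≡C: C≡C triple bond → alkyne.
  CH(COOH): pendant –COOH: carbonyl C bonded to C and –OH → carboxylic acid.
  CH(CH2OH): pendant –CH2OH on an sp³ backbone C → alcohol.
  CH(COOH): pendant –COOH: carbonyl C bonded to C and –OH → carboxylic acid.
  CH2CONHCH2: –C(=O)–N– linkage → amide (the N is not an amine).
  CH(CH=CH2): pendant –CH=CH2: C=C double bond → alkene.
  CH(CH2OCH3): pendant –CH2OCH3: C–O–C linkage → ether.
  CH(COCH3): pendant –COCH3: carbonyl C bonded to two carbons → ketone.
  CN: –C≡N: carbon triple-bonded to nitrogen → nitrile.
No segment is a amine: H2NCO is amide, not amine; CH2CONHCH2 is amide, not amine; CH(CN) is nitrile, not amine. → 0.

0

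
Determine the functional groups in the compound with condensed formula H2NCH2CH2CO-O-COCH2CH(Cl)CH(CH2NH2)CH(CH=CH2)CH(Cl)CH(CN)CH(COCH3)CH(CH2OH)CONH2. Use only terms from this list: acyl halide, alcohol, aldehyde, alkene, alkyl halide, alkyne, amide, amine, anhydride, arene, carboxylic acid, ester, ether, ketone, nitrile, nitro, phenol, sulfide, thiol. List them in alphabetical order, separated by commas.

alcohol, alkene, alkyl halide, amide, amine, anhydride, ketone, nitrile

Taking each segment in turn:
  H2NCH2: –NH2 on an sp³ carbon with no adjacent C=O → amine.
  CH2CO-O-COCH2: two acyl groups sharing one oxygen, –C(=O)–O–C(=O)– → anhydride.
  CH(Cl): halogen on an sp³ carbon → alkyl halide.
  CH(CH2NH2): pendant –CH2NH2: N on sp³ C, no adjacent C=O → amine.
  CH(CH=CH2): pendant –CH=CH2: C=C double bond → alkene.
  CH(Cl): halogen on an sp³ carbon → alkyl halide.
  CH(CN): pendant –C≡N: nitrile.
  CH(COCH3): pendant –COCH3: carbonyl C bonded to two carbons → ketone.
  CH(CH2OH): pendant –CH2OH on an sp³ backbone C → alcohol.
  CONH2: –C(=O)NH2: carbonyl C bonded to C and to N → amide (the N is not a separate amine).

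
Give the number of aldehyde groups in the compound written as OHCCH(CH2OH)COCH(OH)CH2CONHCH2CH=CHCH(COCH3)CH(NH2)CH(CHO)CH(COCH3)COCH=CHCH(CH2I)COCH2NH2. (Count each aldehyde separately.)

Taking each segment in turn:
  OHC: terminal –CHO: carbonyl C bonded to H and C → aldehyde.
  CH(CH2OH): pendant –CH2OH on an sp³ backbone C → alcohol.
  CO: –C(=O)– with carbon on both sides → ketone.
  CH(OH): –OH on an sp³ carbon → alcohol (secondary).
  CH2CONHCH2: –C(=O)–N– linkage → amide (the N is not an amine).
  CH=CH: C=C double bond → alkene.
  CH(COCH3): pendant –COCH3: carbonyl C bonded to two carbons → ketone.
  CH(NH2): –NH2 on an sp³ carbon with no adjacent C=O → amine.
  CH(CHO): pendant –CHO: carbonyl C bonded to C and H → aldehyde.
  CH(COCH3): pendant –COCH3: carbonyl C bonded to two carbons → ketone.
  CO: –C(=O)– with carbon on both sides → ketone.
  CH=CH: C=C double bond → alkene.
  CH(CH2I): pendant –CH2X: halogen on sp³ carbon → alkyl halide.
  CO: –C(=O)– with carbon on both sides → ketone.
  CH2NH2: –NH2 on an sp³ carbon with no adjacent C=O → amine.
Aldehyde appears at: OHC, CH(CHO) → 2.

2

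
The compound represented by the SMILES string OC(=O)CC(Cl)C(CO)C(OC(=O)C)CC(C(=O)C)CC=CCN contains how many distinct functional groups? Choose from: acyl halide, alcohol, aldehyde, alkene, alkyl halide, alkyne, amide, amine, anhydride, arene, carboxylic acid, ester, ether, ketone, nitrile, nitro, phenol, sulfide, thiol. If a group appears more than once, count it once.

Taking each segment in turn:
  HOOC: –COOH: carbonyl C bonded to –OH and C → carboxylic acid (the –OH is not a separate alcohol).
  CH(Cl): halogen on an sp³ carbon → alkyl halide.
  CH(CH2OH): pendant –CH2OH on an sp³ backbone C → alcohol.
  CH(OCOCH3): pendant –OC(=O)CH3: an acyloxy group → ester.
  CH(COCH3): pendant –COCH3: carbonyl C bonded to two carbons → ketone.
  CH=CH: C=C double bond → alkene.
  CH2NH2: –NH2 on an sp³ carbon with no adjacent C=O → amine.
Distinct types present: alcohol, alkene, alkyl halide, amine, carboxylic acid, ester, ketone.

7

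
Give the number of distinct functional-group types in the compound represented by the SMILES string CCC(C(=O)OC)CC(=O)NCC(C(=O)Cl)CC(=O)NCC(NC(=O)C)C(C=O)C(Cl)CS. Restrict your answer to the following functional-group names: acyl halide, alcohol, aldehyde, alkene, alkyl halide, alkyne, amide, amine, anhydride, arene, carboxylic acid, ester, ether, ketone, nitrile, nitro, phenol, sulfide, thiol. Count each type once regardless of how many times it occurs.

6

pendant –COOCH3: carbonyl C bonded to C and –OCH3 → ester.
–C(=O)–N– linkage → amide (the N is not an amine).
pendant –C(=O)X: carbonyl C bonded to C and halogen → acyl halide.
–C(=O)–N– linkage → amide (the N is not an amine).
pendant –NHC(=O)CH3: N bonded to a carbonyl → amide (not amine).
pendant –CHO: carbonyl C bonded to C and H → aldehyde.
halogen on an sp³ carbon → alkyl halide.
–SH on an sp³ carbon → thiol.
Distinct types present: acyl halide, aldehyde, alkyl halide, amide, ester, thiol.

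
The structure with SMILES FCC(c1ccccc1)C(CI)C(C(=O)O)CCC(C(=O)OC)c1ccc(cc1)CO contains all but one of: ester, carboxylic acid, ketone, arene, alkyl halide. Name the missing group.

arene: present (CH(C6H5) — pendant –C6H5: benzene ring → arene).
alkyl halide: present (FCH2 — halogen on an sp³ carbon → alkyl halide).
ester: present (CH(COOCH3) — pendant –COOCH3: carbonyl C bonded to C and –OCH3 → ester).
carboxylic acid: present (CH(COOH) — pendant –COOH: carbonyl C bonded to C and –OH → carboxylic acid).
ketone: absent. In CH(COOCH3), the C=O is bonded to an –O–C group, which defines an ester, not a ketone. In CH(COOH), the C=O bears an –OH, making it a carboxylic acid rather than a ketone.

ketone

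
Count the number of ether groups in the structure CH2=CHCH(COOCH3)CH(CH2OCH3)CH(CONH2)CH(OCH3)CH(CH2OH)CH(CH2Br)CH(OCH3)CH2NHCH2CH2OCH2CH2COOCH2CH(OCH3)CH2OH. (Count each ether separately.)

5

C=C double bond → alkene.
pendant –COOCH3: carbonyl C bonded to C and –OCH3 → ester.
pendant –CH2OCH3: C–O–C linkage → ether.
pendant –CONH2: carbonyl C bonded to C and N → amide.
pendant –OCH3: C–O–C with sp³ C, no adjacent C=O → ether.
pendant –CH2OH on an sp³ backbone C → alcohol.
pendant –CH2X: halogen on sp³ carbon → alkyl halide.
pendant –OCH3: C–O–C with sp³ C, no adjacent C=O → ether.
C–N–C with sp³ carbons and no adjacent C=O → amine (secondary).
C–O–C with sp³ carbons on both sides and no adjacent C=O → ether.
–C(=O)–O–C with C on the carbonyl side → ester.
pendant –OCH3: C–O–C with sp³ C, no adjacent C=O → ether.
–OH on an sp³ carbon → alcohol.
Ether appears at: CH(CH2OCH3), CH(OCH3), CH(OCH3), CH2OCH2, CH(OCH3) → 5.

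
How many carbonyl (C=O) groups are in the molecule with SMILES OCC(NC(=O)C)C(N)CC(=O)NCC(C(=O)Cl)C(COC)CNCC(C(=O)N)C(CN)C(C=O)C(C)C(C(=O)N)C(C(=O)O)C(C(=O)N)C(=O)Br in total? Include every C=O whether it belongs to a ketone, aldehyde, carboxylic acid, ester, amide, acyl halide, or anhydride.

CH(NHCOCH3): amide, 1 C=O (running total 1).
CH2CONHCH2: amide, 1 C=O (running total 2).
CH(COCl): acyl halide, 1 C=O (running total 3).
CH(CONH2): amide, 1 C=O (running total 4).
CH(CHO): aldehyde, 1 C=O (running total 5).
CH(CONH2): amide, 1 C=O (running total 6).
CH(COOH): carboxylic acid, 1 C=O (running total 7).
CH(CONH2): amide, 1 C=O (running total 8).
COBr: acyl halide, 1 C=O (running total 9).

9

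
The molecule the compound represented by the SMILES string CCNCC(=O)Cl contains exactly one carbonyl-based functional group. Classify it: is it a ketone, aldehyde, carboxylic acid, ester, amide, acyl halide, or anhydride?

The carbonyl is in the COCl segment: –C(=O)Cl: carbonyl C bonded to C and to a halogen → acyl halide (not alkyl halide).

acyl halide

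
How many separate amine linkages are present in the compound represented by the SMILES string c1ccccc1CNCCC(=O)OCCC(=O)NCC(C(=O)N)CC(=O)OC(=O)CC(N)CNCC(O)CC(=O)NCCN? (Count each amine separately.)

4

Working along the chain:
  C6H5: C6H5– phenyl ring → arene.
  CH2NHCH2: C–N–C with sp³ carbons and no adjacent C=O → amine (secondary).
  CH2COOCH2: –C(=O)–O–C with C on the carbonyl side → ester.
  CH2CONHCH2: –C(=O)–N– linkage → amide (the N is not an amine).
  CH(CONH2): pendant –CONH2: carbonyl C bonded to C and N → amide.
  CH2CO-O-COCH2: two acyl groups sharing one oxygen, –C(=O)–O–C(=O)– → anhydride.
  CH(NH2): –NH2 on an sp³ carbon with no adjacent C=O → amine.
  CH2NHCH2: C–N–C with sp³ carbons and no adjacent C=O → amine (secondary).
  CH(OH): –OH on an sp³ carbon → alcohol (secondary).
  CH2CONHCH2: –C(=O)–N– linkage → amide (the N is not an amine).
  CH2NH2: –NH2 on an sp³ carbon with no adjacent C=O → amine.
Amine appears at: CH2NHCH2, CH(NH2), CH2NHCH2, CH2NH2 → 4.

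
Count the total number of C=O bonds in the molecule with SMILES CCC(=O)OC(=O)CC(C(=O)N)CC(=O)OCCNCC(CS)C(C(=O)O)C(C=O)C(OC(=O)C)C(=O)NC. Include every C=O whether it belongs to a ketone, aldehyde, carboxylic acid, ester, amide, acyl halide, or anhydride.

CH2CO-O-COCH2: anhydride, 2 C=O (running total 2).
CH(CONH2): amide, 1 C=O (running total 3).
CH2COOCH2: ester, 1 C=O (running total 4).
CH(COOH): carboxylic acid, 1 C=O (running total 5).
CH(CHO): aldehyde, 1 C=O (running total 6).
CH(OCOCH3): ester, 1 C=O (running total 7).
CONHCH3: amide, 1 C=O (running total 8).

8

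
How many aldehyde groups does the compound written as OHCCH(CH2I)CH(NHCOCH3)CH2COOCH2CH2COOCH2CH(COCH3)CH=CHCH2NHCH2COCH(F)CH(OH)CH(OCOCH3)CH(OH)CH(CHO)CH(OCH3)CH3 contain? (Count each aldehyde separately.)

2

terminal –CHO: carbonyl C bonded to H and C → aldehyde.
pendant –CH2X: halogen on sp³ carbon → alkyl halide.
pendant –NHC(=O)CH3: N bonded to a carbonyl → amide (not amine).
–C(=O)–O–C with C on the carbonyl side → ester.
–C(=O)–O–C with C on the carbonyl side → ester.
pendant –COCH3: carbonyl C bonded to two carbons → ketone.
C=C double bond → alkene.
C–N–C with sp³ carbons and no adjacent C=O → amine (secondary).
–C(=O)– with carbon on both sides → ketone.
halogen on an sp³ carbon → alkyl halide.
–OH on an sp³ carbon → alcohol (secondary).
pendant –OC(=O)CH3: an acyloxy group → ester.
–OH on an sp³ carbon → alcohol (secondary).
pendant –CHO: carbonyl C bonded to C and H → aldehyde.
pendant –OCH3: C–O–C with sp³ C, no adjacent C=O → ether.
Aldehyde appears at: OHC, CH(CHO) → 2.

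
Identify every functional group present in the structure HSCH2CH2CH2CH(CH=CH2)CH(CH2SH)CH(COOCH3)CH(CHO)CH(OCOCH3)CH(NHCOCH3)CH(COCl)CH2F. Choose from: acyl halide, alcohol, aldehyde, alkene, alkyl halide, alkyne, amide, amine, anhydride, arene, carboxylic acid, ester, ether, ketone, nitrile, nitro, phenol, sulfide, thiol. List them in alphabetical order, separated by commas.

acyl halide, aldehyde, alkene, alkyl halide, amide, ester, thiol

–SH on an sp³ carbon → thiol.
pendant –CH=CH2: C=C double bond → alkene.
pendant –CH2SH → thiol.
pendant –COOCH3: carbonyl C bonded to C and –OCH3 → ester.
pendant –CHO: carbonyl C bonded to C and H → aldehyde.
pendant –OC(=O)CH3: an acyloxy group → ester.
pendant –NHC(=O)CH3: N bonded to a carbonyl → amide (not amine).
pendant –C(=O)X: carbonyl C bonded to C and halogen → acyl halide.
halogen on an sp³ carbon → alkyl halide.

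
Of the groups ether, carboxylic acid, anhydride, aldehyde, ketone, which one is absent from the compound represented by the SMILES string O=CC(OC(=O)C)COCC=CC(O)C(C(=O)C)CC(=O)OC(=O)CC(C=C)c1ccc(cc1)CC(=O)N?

anhydride: present (CH2CO-O-COCH2 — two acyl groups sharing one oxygen, –C(=O)–O–C(=O)– → anhydride).
ether: present (CH2OCH2 — C–O–C with sp³ carbons on both sides and no adjacent C=O → ether).
aldehyde: present (OHC — terminal –CHO: carbonyl C bonded to H and C → aldehyde).
ketone: present (CH(COCH3) — pendant –COCH3: carbonyl C bonded to two carbons → ketone).
carboxylic acid: absent. In CH(OCOCH3), the acyl oxygen is bonded to carbon (–O–C), not to H, so this is an ester. In CONH2, the carbonyl is bonded to nitrogen, not to –OH; that is an amide.

carboxylic acid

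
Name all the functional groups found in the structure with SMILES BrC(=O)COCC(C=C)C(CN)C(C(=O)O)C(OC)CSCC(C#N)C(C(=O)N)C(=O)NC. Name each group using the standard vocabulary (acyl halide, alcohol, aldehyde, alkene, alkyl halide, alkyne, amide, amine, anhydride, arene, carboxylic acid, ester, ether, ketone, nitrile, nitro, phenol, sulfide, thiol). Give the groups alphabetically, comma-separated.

acyl halide, alkene, amide, amine, carboxylic acid, ether, nitrile, sulfide

–C(=O)Br: carbonyl C bonded to C and to a halogen → acyl halide (not alkyl halide).
C–O–C with sp³ carbons on both sides and no adjacent C=O → ether.
pendant –CH=CH2: C=C double bond → alkene.
pendant –CH2NH2: N on sp³ C, no adjacent C=O → amine.
pendant –COOH: carbonyl C bonded to C and –OH → carboxylic acid.
pendant –OCH3: C–O–C with sp³ C, no adjacent C=O → ether.
C–S–C linkage → sulfide (thioether).
pendant –C≡N: nitrile.
pendant –CONH2: carbonyl C bonded to C and N → amide.
–C(=O)NHCH3: carbonyl C bonded to C and to N → amide (the N is not an amine).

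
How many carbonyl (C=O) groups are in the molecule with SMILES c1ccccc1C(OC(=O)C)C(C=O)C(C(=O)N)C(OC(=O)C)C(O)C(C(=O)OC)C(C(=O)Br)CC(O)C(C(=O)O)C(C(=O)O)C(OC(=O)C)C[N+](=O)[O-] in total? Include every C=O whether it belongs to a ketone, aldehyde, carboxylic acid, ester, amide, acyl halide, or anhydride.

9

CH(OCOCH3): ester, 1 C=O (running total 1).
CH(CHO): aldehyde, 1 C=O (running total 2).
CH(CONH2): amide, 1 C=O (running total 3).
CH(OCOCH3): ester, 1 C=O (running total 4).
CH(COOCH3): ester, 1 C=O (running total 5).
CH(COBr): acyl halide, 1 C=O (running total 6).
CH(COOH): carboxylic acid, 1 C=O (running total 7).
CH(COOH): carboxylic acid, 1 C=O (running total 8).
CH(OCOCH3): ester, 1 C=O (running total 9).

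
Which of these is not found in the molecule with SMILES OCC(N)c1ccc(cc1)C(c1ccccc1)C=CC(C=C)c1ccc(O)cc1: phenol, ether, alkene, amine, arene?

ether

alkene: present (CH=CH — C=C double bond → alkene).
arene: present (C6H4 — para-disubstituted benzene ring → arene).
amine: present (CH(NH2) — –NH2 on an sp³ carbon with no adjacent C=O → amine).
phenol: present (C6H4OH — –OH attached directly to an aromatic ring → phenol (not alcohol); the ring itself is an arene).
ether: no segment matches this pattern.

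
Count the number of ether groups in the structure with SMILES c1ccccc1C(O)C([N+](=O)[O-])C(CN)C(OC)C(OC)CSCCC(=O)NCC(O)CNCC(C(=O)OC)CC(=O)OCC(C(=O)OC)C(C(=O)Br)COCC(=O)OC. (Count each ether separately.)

C6H5– phenyl ring → arene.
–OH on an sp³ carbon → alcohol (secondary).
–NO2 on an sp³ carbon → nitro (the N=O is not a carbonyl).
pendant –CH2NH2: N on sp³ C, no adjacent C=O → amine.
pendant –OCH3: C–O–C with sp³ C, no adjacent C=O → ether.
pendant –OCH3: C–O–C with sp³ C, no adjacent C=O → ether.
C–S–C linkage → sulfide (thioether).
–C(=O)–N– linkage → amide (the N is not an amine).
–OH on an sp³ carbon → alcohol (secondary).
C–N–C with sp³ carbons and no adjacent C=O → amine (secondary).
pendant –COOCH3: carbonyl C bonded to C and –OCH3 → ester.
–C(=O)–O–C with C on the carbonyl side → ester.
pendant –COOCH3: carbonyl C bonded to C and –OCH3 → ester.
pendant –C(=O)X: carbonyl C bonded to C and halogen → acyl halide.
C–O–C with sp³ carbons on both sides and no adjacent C=O → ether.
–C(=O)OCH3: carbonyl C bonded to C and to –OCH3 → ester (not ketone + ether).
Ether appears at: CH(OCH3), CH(OCH3), CH2OCH2 → 3.

3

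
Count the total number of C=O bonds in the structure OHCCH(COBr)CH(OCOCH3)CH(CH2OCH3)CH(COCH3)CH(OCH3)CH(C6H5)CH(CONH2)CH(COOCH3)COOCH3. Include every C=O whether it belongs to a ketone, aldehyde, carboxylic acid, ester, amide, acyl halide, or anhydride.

OHC: aldehyde, 1 C=O (running total 1).
CH(COBr): acyl halide, 1 C=O (running total 2).
CH(OCOCH3): ester, 1 C=O (running total 3).
CH(COCH3): ketone, 1 C=O (running total 4).
CH(CONH2): amide, 1 C=O (running total 5).
CH(COOCH3): ester, 1 C=O (running total 6).
COOCH3: ester, 1 C=O (running total 7).

7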